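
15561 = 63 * 247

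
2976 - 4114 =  - 1138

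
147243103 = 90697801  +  56545302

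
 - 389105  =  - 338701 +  - 50404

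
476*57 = 27132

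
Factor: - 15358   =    -  2^1*7^1*1097^1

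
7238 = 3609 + 3629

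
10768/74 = 145  +  19/37 = 145.51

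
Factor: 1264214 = 2^1*7^1*73^1*1237^1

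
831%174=135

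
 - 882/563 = -882/563 = - 1.57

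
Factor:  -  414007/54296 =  - 61/8 = - 2^( -3 )*61^1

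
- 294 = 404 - 698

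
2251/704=2251/704 = 3.20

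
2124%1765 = 359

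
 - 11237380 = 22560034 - 33797414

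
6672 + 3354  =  10026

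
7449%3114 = 1221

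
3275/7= 467 + 6/7 = 467.86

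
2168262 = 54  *40153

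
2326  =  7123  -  4797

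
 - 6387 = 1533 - 7920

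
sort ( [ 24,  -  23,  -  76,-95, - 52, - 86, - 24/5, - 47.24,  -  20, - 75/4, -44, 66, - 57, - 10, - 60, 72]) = [ - 95, - 86, - 76, - 60, - 57,  -  52, - 47.24, -44, - 23, - 20,- 75/4, - 10,- 24/5, 24, 66, 72]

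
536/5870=268/2935 = 0.09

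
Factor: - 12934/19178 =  - 29^1 * 43^(-1) = -29/43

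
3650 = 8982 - 5332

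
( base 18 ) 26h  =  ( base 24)185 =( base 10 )773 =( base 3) 1001122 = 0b1100000101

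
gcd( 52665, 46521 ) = 3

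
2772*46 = 127512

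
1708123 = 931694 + 776429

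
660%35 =30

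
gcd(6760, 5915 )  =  845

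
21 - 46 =-25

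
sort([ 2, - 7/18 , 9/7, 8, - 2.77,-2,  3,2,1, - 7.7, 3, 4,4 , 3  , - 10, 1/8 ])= [- 10,-7.7,-2.77, - 2,-7/18, 1/8 , 1,  9/7, 2, 2,3, 3 , 3, 4 , 4, 8] 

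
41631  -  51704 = -10073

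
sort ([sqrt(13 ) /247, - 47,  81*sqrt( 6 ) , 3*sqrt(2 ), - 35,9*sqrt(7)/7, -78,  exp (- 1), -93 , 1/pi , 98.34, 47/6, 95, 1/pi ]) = [ - 93, - 78, - 47 , - 35, sqrt( 13)/247, 1/pi, 1/pi, exp( - 1),9*sqrt( 7)/7,  3*sqrt(2 ),47/6, 95, 98.34,  81*sqrt ( 6)] 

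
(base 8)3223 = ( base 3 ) 2022100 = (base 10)1683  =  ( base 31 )1n9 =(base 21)3h3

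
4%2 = 0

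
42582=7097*6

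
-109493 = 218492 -327985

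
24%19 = 5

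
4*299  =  1196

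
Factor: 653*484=316052 = 2^2*11^2*653^1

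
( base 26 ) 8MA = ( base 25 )9ef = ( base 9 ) 8185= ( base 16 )1766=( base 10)5990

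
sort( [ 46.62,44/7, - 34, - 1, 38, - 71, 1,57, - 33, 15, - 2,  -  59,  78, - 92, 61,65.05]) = [  -  92, - 71, - 59  ,  -  34, - 33, - 2, - 1,1,44/7, 15,38,46.62,57,61,65.05,  78] 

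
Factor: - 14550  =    -  2^1*3^1*5^2*97^1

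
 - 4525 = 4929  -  9454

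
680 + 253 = 933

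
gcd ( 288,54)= 18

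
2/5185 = 2/5185 = 0.00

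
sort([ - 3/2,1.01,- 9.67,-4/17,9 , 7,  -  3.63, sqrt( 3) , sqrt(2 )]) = [ - 9.67,-3.63,-3/2,  -  4/17, 1.01,sqrt(2),  sqrt(3 ),  7, 9 ] 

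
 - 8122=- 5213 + - 2909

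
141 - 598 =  -457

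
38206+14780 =52986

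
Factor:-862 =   -  2^1*431^1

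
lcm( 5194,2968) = 20776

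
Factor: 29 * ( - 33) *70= - 2^1*3^1 * 5^1*7^1 *11^1*29^1  =  -66990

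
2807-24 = 2783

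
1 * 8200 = 8200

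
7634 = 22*347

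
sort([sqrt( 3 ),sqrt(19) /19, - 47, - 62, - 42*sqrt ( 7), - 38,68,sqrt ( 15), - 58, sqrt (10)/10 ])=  [ - 42*sqrt ( 7), - 62, - 58, - 47 , - 38,sqrt( 19) /19  ,  sqrt(10)/10,sqrt(3), sqrt(15 ),68 ]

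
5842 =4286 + 1556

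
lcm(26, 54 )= 702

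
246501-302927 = - 56426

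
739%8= 3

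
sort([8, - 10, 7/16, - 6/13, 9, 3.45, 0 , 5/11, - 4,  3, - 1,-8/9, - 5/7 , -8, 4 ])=[ - 10, -8,-4, - 1, - 8/9, - 5/7, - 6/13, 0,  7/16, 5/11,3, 3.45, 4,  8 , 9] 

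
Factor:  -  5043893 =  - 131^1*139^1  *277^1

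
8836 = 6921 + 1915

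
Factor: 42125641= 19^1*257^1*8627^1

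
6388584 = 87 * 73432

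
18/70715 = 18/70715 =0.00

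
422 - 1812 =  - 1390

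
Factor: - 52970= -2^1*5^1*5297^1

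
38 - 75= - 37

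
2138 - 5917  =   - 3779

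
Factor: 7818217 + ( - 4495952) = 3322265 = 5^1*103^1*6451^1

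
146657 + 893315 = 1039972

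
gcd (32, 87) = 1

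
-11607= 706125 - 717732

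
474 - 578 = - 104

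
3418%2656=762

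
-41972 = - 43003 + 1031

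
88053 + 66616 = 154669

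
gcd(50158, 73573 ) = 1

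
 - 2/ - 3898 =1/1949=0.00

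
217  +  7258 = 7475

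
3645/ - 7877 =  -  1+4232/7877 = - 0.46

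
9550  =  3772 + 5778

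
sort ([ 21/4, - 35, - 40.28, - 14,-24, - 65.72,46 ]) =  [ -65.72,  -  40.28, - 35, - 24,-14, 21/4,46]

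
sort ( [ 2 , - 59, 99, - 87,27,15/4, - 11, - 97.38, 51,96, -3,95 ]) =[ - 97.38,-87, - 59, - 11,- 3 , 2, 15/4,  27, 51, 95,  96,99]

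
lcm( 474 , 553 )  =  3318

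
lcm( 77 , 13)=1001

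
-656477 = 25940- 682417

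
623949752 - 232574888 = 391374864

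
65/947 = 65/947 = 0.07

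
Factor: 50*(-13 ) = - 2^1*5^2*13^1 = -650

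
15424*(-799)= - 12323776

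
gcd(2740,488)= 4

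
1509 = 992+517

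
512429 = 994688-482259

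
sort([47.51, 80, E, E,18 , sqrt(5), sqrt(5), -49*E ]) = [ - 49*E,sqrt( 5), sqrt( 5 ), E , E, 18,47.51,80]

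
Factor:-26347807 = - 17^1 *59^1 * 109^1*241^1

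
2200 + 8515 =10715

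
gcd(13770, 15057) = 9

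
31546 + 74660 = 106206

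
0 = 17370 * 0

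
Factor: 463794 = 2^1*3^1*17^1* 4547^1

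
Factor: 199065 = 3^1*5^1*23^1* 577^1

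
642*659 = 423078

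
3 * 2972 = 8916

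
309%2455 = 309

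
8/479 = 8/479 = 0.02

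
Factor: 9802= 2^1*13^2*29^1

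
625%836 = 625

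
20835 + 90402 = 111237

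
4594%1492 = 118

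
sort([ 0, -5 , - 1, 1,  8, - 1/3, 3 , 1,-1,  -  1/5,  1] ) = [ - 5,-1,-1 , - 1/3, - 1/5,  0, 1,  1,  1,3,8 ]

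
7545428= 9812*769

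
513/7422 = 171/2474 = 0.07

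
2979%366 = 51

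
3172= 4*793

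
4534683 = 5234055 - 699372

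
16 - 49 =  - 33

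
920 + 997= 1917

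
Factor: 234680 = 2^3*5^1*5867^1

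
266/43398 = 133/21699 = 0.01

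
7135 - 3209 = 3926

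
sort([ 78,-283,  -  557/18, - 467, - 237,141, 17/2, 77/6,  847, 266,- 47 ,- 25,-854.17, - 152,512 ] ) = [ - 854.17, - 467, - 283,-237, - 152, -47, - 557/18,-25 , 17/2,77/6, 78 , 141, 266, 512, 847]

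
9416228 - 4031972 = 5384256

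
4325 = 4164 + 161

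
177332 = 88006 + 89326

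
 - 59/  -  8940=59/8940= 0.01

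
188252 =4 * 47063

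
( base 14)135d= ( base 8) 6527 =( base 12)1B87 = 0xd57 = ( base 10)3415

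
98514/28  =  3518 + 5/14  =  3518.36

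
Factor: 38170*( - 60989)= - 2327950130=   - 2^1*5^1*11^1*71^1 *347^1*859^1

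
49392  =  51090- 1698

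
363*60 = 21780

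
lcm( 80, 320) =320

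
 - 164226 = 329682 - 493908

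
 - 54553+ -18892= - 73445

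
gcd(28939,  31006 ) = 1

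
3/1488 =1/496 = 0.00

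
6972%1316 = 392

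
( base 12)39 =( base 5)140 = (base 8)55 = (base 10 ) 45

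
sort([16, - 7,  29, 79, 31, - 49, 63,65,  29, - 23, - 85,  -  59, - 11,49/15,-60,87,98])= [ - 85,-60 , - 59, - 49, - 23, - 11, - 7 , 49/15,16,29, 29, 31, 63,65, 79  ,  87,98]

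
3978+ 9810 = 13788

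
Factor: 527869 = 527869^1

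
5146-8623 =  - 3477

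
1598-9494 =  - 7896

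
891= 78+813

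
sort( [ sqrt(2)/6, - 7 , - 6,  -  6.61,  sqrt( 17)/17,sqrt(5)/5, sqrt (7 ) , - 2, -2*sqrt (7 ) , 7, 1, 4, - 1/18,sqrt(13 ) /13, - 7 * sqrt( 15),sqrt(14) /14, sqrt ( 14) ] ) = [ - 7*sqrt(15 ), - 7, - 6.61, - 6, - 2*sqrt(7), - 2, -1/18,sqrt (2) /6, sqrt(17)/17, sqrt(14) /14, sqrt(13) /13, sqrt(5)/5,1 , sqrt(7), sqrt(14 ), 4, 7] 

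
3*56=168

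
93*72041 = 6699813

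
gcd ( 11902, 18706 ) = 2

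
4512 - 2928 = 1584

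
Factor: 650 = 2^1*5^2*13^1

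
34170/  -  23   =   - 1486 + 8/23 = - 1485.65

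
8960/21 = 426  +  2/3 = 426.67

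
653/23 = 28  +  9/23 = 28.39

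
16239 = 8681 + 7558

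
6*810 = 4860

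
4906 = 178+4728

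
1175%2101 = 1175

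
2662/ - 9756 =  - 1331/4878 = - 0.27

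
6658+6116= 12774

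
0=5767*0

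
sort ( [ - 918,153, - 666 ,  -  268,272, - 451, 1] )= [ - 918, - 666, - 451, - 268, 1, 153,272]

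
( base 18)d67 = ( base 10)4327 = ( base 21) 9h1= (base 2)1000011100111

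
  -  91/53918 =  - 91/53918=-0.00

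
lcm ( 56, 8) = 56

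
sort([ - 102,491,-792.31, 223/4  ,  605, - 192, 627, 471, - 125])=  [ - 792.31, - 192, - 125, - 102,  223/4,  471, 491 , 605, 627]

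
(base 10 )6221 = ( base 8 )14115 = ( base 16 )184D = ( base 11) 4746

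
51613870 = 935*55202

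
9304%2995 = 319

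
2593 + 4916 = 7509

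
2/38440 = 1/19220 = 0.00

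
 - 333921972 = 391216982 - 725138954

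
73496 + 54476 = 127972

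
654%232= 190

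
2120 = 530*4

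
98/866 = 49/433 = 0.11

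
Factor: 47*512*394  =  2^10*47^1*197^1=9481216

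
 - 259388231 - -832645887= 573257656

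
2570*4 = 10280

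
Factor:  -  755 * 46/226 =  - 17365/113 =-5^1*23^1*113^( - 1)*151^1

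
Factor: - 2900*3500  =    -  2^4*5^5*7^1* 29^1 = - 10150000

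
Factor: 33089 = 7^1*29^1 * 163^1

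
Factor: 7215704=2^3*901963^1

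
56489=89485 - 32996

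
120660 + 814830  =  935490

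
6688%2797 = 1094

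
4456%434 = 116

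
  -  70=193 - 263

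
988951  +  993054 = 1982005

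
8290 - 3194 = 5096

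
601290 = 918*655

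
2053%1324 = 729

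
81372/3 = 27124 = 27124.00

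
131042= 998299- 867257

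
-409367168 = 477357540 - 886724708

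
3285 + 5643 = 8928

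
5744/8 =718 = 718.00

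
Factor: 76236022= 2^1*853^1* 44687^1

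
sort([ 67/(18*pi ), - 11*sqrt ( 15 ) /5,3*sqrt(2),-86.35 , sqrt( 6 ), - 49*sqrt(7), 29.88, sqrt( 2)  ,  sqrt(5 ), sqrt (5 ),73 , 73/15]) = [ - 49*sqrt( 7), - 86.35, - 11*sqrt(15) /5, 67/ ( 18 * pi ), sqrt ( 2) , sqrt(5 ),sqrt( 5 ),sqrt(6 ), 3*sqrt ( 2),73/15, 29.88,73]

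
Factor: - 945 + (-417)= - 2^1 * 3^1 * 227^1 = - 1362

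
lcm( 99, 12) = 396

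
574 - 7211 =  - 6637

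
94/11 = 94/11 = 8.55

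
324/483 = 108/161 =0.67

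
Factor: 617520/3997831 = 2^4*3^1*5^1*31^1 * 83^1*337^ ( - 1) * 11863^(- 1)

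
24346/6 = 4057+2/3 = 4057.67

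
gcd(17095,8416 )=263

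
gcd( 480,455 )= 5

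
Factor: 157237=97^1*1621^1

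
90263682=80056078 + 10207604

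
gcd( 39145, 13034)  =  1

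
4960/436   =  11  +  41/109 = 11.38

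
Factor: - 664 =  - 2^3*83^1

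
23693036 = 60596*391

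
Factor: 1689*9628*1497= 2^2*3^2 *29^1*83^1*499^1*563^1 = 24343752924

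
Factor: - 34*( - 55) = 1870 = 2^1* 5^1*11^1 * 17^1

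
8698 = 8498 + 200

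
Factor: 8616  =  2^3* 3^1*359^1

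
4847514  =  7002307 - 2154793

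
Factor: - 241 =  - 241^1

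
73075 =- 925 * ( -79 ) 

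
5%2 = 1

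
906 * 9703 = 8790918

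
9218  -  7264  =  1954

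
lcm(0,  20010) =0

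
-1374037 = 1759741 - 3133778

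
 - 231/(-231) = 1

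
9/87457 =9/87457 = 0.00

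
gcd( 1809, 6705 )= 9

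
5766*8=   46128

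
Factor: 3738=2^1*3^1 * 7^1*89^1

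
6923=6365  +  558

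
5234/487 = 5234/487 = 10.75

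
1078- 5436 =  - 4358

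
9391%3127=10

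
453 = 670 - 217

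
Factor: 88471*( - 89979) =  - 3^1*89^1*337^1 * 88471^1 =- 7960532109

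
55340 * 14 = 774760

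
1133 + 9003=10136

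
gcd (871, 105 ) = 1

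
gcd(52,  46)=2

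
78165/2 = 39082+1/2  =  39082.50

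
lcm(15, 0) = 0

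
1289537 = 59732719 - 58443182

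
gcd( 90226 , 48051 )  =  1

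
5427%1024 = 307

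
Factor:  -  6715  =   - 5^1*17^1*79^1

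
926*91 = 84266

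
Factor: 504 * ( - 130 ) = -65520 = - 2^4*3^2*5^1*7^1* 13^1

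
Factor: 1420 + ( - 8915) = - 5^1 * 1499^1  =  -  7495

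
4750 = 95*50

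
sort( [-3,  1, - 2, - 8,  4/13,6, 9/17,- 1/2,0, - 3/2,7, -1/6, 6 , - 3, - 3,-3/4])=[  -  8, - 3, - 3, - 3, - 2, - 3/2, - 3/4, - 1/2 , - 1/6, 0,4/13,  9/17 , 1,6 , 6,  7] 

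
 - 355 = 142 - 497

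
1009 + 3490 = 4499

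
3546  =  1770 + 1776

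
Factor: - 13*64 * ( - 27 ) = 2^6*3^3 * 13^1 = 22464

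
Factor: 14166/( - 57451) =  - 2^1 * 3^2*73^( - 1) = -18/73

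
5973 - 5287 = 686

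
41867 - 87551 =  - 45684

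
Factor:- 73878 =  - 2^1* 3^1*7^1*1759^1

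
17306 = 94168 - 76862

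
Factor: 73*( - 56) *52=-212576 = -2^5*7^1 * 13^1*73^1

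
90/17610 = 3/587=   0.01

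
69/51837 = 23/17279  =  0.00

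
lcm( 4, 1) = 4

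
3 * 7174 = 21522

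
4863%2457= 2406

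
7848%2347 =807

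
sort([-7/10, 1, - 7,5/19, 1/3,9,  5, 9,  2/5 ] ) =[ - 7 , - 7/10, 5/19, 1/3 , 2/5 , 1, 5,9, 9] 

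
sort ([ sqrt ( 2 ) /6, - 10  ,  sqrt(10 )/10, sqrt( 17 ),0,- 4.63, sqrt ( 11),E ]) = [ - 10,-4.63, 0,sqrt(2)/6, sqrt(  10)/10,E, sqrt( 11),sqrt (17 )] 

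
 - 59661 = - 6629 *9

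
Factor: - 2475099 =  - 3^2*11^1*23^1*1087^1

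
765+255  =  1020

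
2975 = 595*5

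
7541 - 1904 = 5637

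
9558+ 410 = 9968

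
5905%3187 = 2718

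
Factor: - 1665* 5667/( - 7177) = 9435555/7177= 3^3 * 5^1*37^1*1889^1*7177^ ( - 1)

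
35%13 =9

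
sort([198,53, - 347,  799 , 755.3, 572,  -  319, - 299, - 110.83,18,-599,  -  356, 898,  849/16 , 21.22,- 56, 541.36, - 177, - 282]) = [ - 599, - 356, -347, -319,  -  299,-282, - 177,- 110.83, - 56,18,  21.22,53,  849/16, 198,  541.36,572,755.3,799,  898]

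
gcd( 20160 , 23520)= 3360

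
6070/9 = 674 + 4/9 = 674.44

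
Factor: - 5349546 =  - 2^1*3^2 * 31^1*9587^1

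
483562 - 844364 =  - 360802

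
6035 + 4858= 10893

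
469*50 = 23450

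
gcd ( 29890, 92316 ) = 98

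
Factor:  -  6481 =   -  6481^1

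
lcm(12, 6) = 12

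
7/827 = 7/827 = 0.01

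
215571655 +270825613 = 486397268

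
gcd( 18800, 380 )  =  20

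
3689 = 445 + 3244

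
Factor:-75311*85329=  - 3^2 * 19^1*127^1* 499^1*593^1 = -6426212319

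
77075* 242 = 18652150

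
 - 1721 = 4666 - 6387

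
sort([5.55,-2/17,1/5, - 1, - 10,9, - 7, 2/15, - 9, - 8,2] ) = [ - 10, - 9, - 8, - 7, - 1, - 2/17,2/15,1/5,  2, 5.55,9 ]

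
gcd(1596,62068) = 4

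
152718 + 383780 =536498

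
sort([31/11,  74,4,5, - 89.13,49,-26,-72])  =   [ - 89.13,-72,-26,31/11,4,5,49, 74]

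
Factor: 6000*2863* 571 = 9808638000 = 2^4 * 3^1*5^3*7^1 * 409^1*571^1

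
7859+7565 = 15424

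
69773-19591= 50182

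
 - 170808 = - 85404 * 2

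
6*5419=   32514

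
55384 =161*344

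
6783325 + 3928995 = 10712320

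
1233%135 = 18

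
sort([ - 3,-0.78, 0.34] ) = [ - 3, - 0.78,0.34 ]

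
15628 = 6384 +9244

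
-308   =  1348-1656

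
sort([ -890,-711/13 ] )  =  [  -  890, - 711/13]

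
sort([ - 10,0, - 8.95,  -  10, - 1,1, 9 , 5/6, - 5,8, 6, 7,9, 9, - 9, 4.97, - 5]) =[ - 10,-10, - 9 , - 8.95, - 5,-5 , - 1,0,5/6, 1, 4.97,6, 7,8,9, 9,9]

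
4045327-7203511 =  - 3158184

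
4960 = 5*992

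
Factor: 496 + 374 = 2^1*3^1*5^1 *29^1 = 870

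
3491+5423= 8914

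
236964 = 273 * 868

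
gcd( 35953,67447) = 1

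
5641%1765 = 346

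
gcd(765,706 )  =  1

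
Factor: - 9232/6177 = -2^4*3^( - 1)*29^(  -  1 )*71^( - 1 )*577^1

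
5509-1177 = 4332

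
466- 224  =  242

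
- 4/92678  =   - 2/46339 = -0.00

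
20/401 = 20/401= 0.05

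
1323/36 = 36+3/4  =  36.75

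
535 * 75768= 40535880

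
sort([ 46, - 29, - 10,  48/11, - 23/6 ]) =[ - 29, - 10, - 23/6, 48/11,  46] 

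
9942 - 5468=4474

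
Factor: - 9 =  - 3^2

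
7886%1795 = 706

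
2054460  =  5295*388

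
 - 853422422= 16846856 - 870269278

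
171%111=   60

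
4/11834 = 2/5917 =0.00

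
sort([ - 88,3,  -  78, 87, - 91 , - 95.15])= [-95.15 , - 91, - 88, - 78, 3,87]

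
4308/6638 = 2154/3319= 0.65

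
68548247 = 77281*887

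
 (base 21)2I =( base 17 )39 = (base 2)111100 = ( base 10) 60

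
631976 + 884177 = 1516153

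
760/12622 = 380/6311 = 0.06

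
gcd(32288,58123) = 1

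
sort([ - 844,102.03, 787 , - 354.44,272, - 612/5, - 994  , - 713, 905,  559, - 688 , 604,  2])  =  [ - 994,- 844,- 713, - 688, - 354.44, - 612/5, 2,102.03,272, 559,604, 787,905]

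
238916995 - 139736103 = 99180892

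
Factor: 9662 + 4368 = 2^1* 5^1 * 23^1*61^1 = 14030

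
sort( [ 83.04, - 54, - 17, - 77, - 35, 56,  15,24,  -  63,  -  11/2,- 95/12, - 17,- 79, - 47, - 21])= [ - 79,- 77, - 63,  -  54,  -  47, - 35, - 21, - 17,  -  17, -95/12, - 11/2,15,  24 , 56, 83.04 ]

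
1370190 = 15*91346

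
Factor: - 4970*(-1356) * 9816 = 66153165120 = 2^6 *3^2  *5^1 *7^1*71^1*113^1 * 409^1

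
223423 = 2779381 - 2555958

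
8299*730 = 6058270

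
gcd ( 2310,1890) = 210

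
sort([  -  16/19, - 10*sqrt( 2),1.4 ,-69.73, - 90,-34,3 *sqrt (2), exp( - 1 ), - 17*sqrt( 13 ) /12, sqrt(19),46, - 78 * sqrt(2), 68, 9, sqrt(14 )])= [ - 78*sqrt (2 ),-90, -69.73, - 34 , - 10*sqrt(2), - 17 * sqrt(13)/12, - 16/19,exp( - 1), 1.4,sqrt(14), 3*sqrt( 2),sqrt(19),9, 46,68 ] 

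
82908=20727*4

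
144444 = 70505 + 73939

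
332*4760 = 1580320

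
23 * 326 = 7498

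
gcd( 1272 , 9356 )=4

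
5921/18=5921/18 = 328.94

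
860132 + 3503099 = 4363231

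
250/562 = 125/281 = 0.44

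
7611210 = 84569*90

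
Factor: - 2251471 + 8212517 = 5961046 = 2^1*7^2*13^1*4679^1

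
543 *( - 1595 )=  - 866085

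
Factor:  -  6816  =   - 2^5*3^1*71^1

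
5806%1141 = 101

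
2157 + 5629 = 7786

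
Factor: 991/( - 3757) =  - 13^( - 1)*17^( - 2 )*991^1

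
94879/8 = 94879/8 = 11859.88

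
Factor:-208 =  - 2^4*13^1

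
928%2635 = 928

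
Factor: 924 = 2^2*3^1 * 7^1*11^1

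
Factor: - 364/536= - 91/134 = -  2^( - 1)*7^1*13^1* 67^( - 1)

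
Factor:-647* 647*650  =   - 272095850= - 2^1*5^2* 13^1*647^2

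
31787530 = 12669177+19118353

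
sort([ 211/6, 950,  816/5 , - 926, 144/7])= [ - 926,144/7,211/6 , 816/5,950 ]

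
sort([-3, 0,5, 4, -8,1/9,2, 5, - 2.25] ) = [ - 8, - 3, - 2.25, 0,  1/9, 2,4, 5, 5 ]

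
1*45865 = 45865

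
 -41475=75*(-553)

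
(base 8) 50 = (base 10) 40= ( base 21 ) 1j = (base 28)1C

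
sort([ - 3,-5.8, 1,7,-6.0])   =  [ - 6.0,  -  5.8,-3, 1 , 7]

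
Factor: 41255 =5^1*37^1 * 223^1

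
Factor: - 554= - 2^1 * 277^1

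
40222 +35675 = 75897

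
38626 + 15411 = 54037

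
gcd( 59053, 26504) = 1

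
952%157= 10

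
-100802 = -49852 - 50950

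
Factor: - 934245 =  - 3^2 * 5^1 * 13^1 *1597^1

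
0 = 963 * 0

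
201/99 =2 + 1/33 = 2.03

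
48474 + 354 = 48828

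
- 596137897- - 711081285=114943388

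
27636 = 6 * 4606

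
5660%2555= 550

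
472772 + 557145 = 1029917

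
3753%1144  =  321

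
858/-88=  - 10  +  1/4= -9.75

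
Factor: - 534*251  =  - 2^1*3^1*89^1*251^1 = - 134034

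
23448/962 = 11724/481 =24.37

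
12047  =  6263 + 5784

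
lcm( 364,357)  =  18564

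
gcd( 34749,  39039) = 429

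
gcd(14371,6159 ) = 2053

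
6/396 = 1/66  =  0.02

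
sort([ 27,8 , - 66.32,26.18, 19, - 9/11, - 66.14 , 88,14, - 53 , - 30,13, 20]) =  [ - 66.32, - 66.14, - 53 ,-30 , - 9/11 , 8 , 13,14,  19 , 20, 26.18,  27  ,  88]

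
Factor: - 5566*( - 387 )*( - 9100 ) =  -19601782200 = - 2^3 *3^2*5^2*7^1 * 11^2*13^1*23^1 *43^1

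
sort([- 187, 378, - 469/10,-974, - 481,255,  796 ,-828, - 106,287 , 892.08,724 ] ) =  [ - 974, - 828, - 481, - 187, - 106, - 469/10,  255,287,378,  724,  796,  892.08 ]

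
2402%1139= 124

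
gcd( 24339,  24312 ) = 3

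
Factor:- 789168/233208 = -2^1*3^( - 1)*79^( - 1 ) * 401^1 = - 802/237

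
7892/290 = 3946/145 = 27.21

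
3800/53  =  3800/53 = 71.70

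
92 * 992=91264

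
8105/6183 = 8105/6183 = 1.31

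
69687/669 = 23229/223= 104.17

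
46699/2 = 23349 + 1/2 = 23349.50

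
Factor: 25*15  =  3^1*5^3 = 375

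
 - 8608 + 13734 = 5126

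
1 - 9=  - 8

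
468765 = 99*4735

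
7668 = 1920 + 5748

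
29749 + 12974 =42723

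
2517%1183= 151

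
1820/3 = 1820/3 = 606.67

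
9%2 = 1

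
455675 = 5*91135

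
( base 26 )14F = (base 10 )795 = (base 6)3403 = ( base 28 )10b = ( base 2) 1100011011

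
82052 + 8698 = 90750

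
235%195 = 40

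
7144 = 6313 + 831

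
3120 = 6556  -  3436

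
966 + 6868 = 7834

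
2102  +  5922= 8024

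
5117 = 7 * 731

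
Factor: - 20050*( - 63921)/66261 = 2^1*5^2*11^1 * 149^1*401^1*1699^ ( - 1)=32861950/1699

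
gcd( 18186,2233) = 7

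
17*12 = 204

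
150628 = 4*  37657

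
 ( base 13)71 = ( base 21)48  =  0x5C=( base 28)38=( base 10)92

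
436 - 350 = 86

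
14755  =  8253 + 6502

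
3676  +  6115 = 9791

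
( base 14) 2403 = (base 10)6275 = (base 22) CL5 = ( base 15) 1CD5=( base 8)14203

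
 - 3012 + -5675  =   - 8687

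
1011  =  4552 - 3541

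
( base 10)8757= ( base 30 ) 9lr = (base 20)11HH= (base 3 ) 110000100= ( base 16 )2235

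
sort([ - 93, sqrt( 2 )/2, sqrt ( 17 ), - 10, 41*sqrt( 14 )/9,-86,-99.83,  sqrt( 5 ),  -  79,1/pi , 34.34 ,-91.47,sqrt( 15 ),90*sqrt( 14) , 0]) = [-99.83, -93, - 91.47,-86,-79, - 10, 0, 1/pi,sqrt( 2) /2, sqrt(5), sqrt( 15), sqrt(17) , 41*sqrt( 14 ) /9, 34.34,90*sqrt( 14) ] 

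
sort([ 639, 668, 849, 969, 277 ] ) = [ 277,639,668 , 849,969]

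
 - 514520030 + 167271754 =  - 347248276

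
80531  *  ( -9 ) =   -  724779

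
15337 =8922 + 6415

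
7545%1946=1707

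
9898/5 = 9898/5 = 1979.60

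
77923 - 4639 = 73284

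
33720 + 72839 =106559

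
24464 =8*3058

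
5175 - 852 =4323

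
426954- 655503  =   - 228549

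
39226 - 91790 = -52564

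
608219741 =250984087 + 357235654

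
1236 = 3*412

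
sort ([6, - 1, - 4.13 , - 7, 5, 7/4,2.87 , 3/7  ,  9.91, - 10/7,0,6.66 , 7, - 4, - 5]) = [  -  7 ,- 5, - 4.13, - 4, - 10/7, - 1,0,3/7,  7/4  ,  2.87 , 5,6 , 6.66,7,9.91] 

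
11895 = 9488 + 2407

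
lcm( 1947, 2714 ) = 89562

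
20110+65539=85649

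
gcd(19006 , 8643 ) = 43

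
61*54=3294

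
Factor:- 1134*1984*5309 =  - 2^7*3^4 * 7^1*31^1*5309^1 =- 11944485504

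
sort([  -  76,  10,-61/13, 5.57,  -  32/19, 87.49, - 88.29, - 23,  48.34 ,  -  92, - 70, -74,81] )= [ - 92, - 88.29, - 76,-74,-70, - 23, - 61/13, - 32/19,5.57, 10,  48.34,81 , 87.49] 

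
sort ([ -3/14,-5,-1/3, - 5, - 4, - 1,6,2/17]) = [ -5,  -  5, - 4,  -  1,-1/3, - 3/14, 2/17,6] 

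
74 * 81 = 5994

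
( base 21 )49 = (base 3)10110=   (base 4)1131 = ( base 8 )135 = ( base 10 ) 93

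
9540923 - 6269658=3271265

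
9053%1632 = 893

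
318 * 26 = 8268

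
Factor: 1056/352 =3 = 3^1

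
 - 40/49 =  - 40/49 = - 0.82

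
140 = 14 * 10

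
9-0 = 9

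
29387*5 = 146935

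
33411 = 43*777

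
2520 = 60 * 42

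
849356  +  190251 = 1039607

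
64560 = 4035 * 16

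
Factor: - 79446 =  - 2^1 * 3^1 * 13241^1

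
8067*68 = 548556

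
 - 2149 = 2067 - 4216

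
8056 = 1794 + 6262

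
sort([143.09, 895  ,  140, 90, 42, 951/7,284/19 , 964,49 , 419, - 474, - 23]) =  [-474, - 23, 284/19, 42,49,  90, 951/7 , 140, 143.09,419,895, 964]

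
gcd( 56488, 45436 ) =1228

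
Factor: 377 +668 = 5^1 * 11^1 * 19^1=1045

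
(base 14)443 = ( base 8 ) 1513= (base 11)6A7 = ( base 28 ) 123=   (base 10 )843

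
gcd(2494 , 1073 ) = 29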